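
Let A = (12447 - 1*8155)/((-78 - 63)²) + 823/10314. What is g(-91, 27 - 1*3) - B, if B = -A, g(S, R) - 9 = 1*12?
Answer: 485192785/22783626 ≈ 21.296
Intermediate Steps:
g(S, R) = 21 (g(S, R) = 9 + 1*12 = 9 + 12 = 21)
A = 6736639/22783626 (A = (12447 - 8155)/((-141)²) + 823*(1/10314) = 4292/19881 + 823/10314 = 6736639/22783626 ≈ 0.29568)
B = -6736639/22783626 (B = -1*6736639/22783626 = -6736639/22783626 ≈ -0.29568)
g(-91, 27 - 1*3) - B = 21 - 1*(-6736639/22783626) = 21 + 6736639/22783626 = 485192785/22783626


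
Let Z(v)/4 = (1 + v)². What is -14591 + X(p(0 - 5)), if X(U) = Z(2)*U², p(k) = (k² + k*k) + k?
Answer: 58309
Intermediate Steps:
Z(v) = 4*(1 + v)²
p(k) = k + 2*k² (p(k) = (k² + k²) + k = 2*k² + k = k + 2*k²)
X(U) = 36*U² (X(U) = (4*(1 + 2)²)*U² = (4*3²)*U² = (4*9)*U² = 36*U²)
-14591 + X(p(0 - 5)) = -14591 + 36*((0 - 5)*(1 + 2*(0 - 5)))² = -14591 + 36*(-5*(1 + 2*(-5)))² = -14591 + 36*(-5*(1 - 10))² = -14591 + 36*(-5*(-9))² = -14591 + 36*45² = -14591 + 36*2025 = -14591 + 72900 = 58309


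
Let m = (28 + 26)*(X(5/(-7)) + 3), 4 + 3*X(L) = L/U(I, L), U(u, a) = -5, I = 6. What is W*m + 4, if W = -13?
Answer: -8396/7 ≈ -1199.4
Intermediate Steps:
X(L) = -4/3 - L/15 (X(L) = -4/3 + (L/(-5))/3 = -4/3 + (L*(-⅕))/3 = -4/3 + (-L/5)/3 = -4/3 - L/15)
m = 648/7 (m = (28 + 26)*((-4/3 - 1/(3*(-7))) + 3) = 54*((-4/3 - (-1)/(3*7)) + 3) = 54*((-4/3 - 1/15*(-5/7)) + 3) = 54*((-4/3 + 1/21) + 3) = 54*(-9/7 + 3) = 54*(12/7) = 648/7 ≈ 92.571)
W*m + 4 = -13*648/7 + 4 = -8424/7 + 4 = -8396/7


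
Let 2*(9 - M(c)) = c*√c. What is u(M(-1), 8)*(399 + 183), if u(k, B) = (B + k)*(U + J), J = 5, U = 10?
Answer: 148410 + 4365*I ≈ 1.4841e+5 + 4365.0*I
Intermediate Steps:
M(c) = 9 - c^(3/2)/2 (M(c) = 9 - c*√c/2 = 9 - c^(3/2)/2)
u(k, B) = 15*B + 15*k (u(k, B) = (B + k)*(10 + 5) = (B + k)*15 = 15*B + 15*k)
u(M(-1), 8)*(399 + 183) = (15*8 + 15*(9 - (-1)*I/2))*(399 + 183) = (120 + 15*(9 - (-1)*I/2))*582 = (120 + 15*(9 + I/2))*582 = (120 + (135 + 15*I/2))*582 = (255 + 15*I/2)*582 = 148410 + 4365*I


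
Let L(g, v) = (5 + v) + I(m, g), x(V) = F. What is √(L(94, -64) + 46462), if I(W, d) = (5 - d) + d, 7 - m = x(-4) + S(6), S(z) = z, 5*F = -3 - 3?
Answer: 2*√11602 ≈ 215.43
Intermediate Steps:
F = -6/5 (F = (-3 - 3)/5 = (⅕)*(-6) = -6/5 ≈ -1.2000)
x(V) = -6/5
m = 11/5 (m = 7 - (-6/5 + 6) = 7 - 1*24/5 = 7 - 24/5 = 11/5 ≈ 2.2000)
I(W, d) = 5
L(g, v) = 10 + v (L(g, v) = (5 + v) + 5 = 10 + v)
√(L(94, -64) + 46462) = √((10 - 64) + 46462) = √(-54 + 46462) = √46408 = 2*√11602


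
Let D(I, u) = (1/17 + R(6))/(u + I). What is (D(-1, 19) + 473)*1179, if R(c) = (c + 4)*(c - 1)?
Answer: 19072159/34 ≈ 5.6095e+5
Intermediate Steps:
R(c) = (-1 + c)*(4 + c) (R(c) = (4 + c)*(-1 + c) = (-1 + c)*(4 + c))
D(I, u) = 851/(17*(I + u)) (D(I, u) = (1/17 + (-4 + 6**2 + 3*6))/(u + I) = (1/17 + (-4 + 36 + 18))/(I + u) = (1/17 + 50)/(I + u) = 851/(17*(I + u)))
(D(-1, 19) + 473)*1179 = (851/(17*(-1 + 19)) + 473)*1179 = ((851/17)/18 + 473)*1179 = ((851/17)*(1/18) + 473)*1179 = (851/306 + 473)*1179 = (145589/306)*1179 = 19072159/34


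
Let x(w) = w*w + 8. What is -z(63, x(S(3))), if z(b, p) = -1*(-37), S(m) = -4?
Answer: -37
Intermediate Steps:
x(w) = 8 + w² (x(w) = w² + 8 = 8 + w²)
z(b, p) = 37
-z(63, x(S(3))) = -1*37 = -37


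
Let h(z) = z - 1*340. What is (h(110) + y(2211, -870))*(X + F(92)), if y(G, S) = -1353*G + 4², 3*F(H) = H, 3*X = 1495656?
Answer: -4474824804356/3 ≈ -1.4916e+12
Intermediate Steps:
X = 498552 (X = (⅓)*1495656 = 498552)
h(z) = -340 + z (h(z) = z - 340 = -340 + z)
F(H) = H/3
y(G, S) = 16 - 1353*G (y(G, S) = -1353*G + 16 = 16 - 1353*G)
(h(110) + y(2211, -870))*(X + F(92)) = ((-340 + 110) + (16 - 1353*2211))*(498552 + (⅓)*92) = (-230 + (16 - 2991483))*(498552 + 92/3) = (-230 - 2991467)*(1495748/3) = -2991697*1495748/3 = -4474824804356/3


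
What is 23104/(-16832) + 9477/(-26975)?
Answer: -940802/545725 ≈ -1.7239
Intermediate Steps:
23104/(-16832) + 9477/(-26975) = 23104*(-1/16832) + 9477*(-1/26975) = -361/263 - 729/2075 = -940802/545725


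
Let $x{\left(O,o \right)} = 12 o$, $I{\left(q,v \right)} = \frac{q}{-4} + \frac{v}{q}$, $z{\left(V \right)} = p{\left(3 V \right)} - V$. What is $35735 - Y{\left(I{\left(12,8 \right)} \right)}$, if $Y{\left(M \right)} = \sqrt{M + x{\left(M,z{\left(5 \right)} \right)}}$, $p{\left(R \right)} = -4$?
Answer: $35735 - \frac{i \sqrt{993}}{3} \approx 35735.0 - 10.504 i$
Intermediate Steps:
$z{\left(V \right)} = -4 - V$
$I{\left(q,v \right)} = - \frac{q}{4} + \frac{v}{q}$ ($I{\left(q,v \right)} = q \left(- \frac{1}{4}\right) + \frac{v}{q} = - \frac{q}{4} + \frac{v}{q}$)
$Y{\left(M \right)} = \sqrt{-108 + M}$ ($Y{\left(M \right)} = \sqrt{M + 12 \left(-4 - 5\right)} = \sqrt{M + 12 \left(-9\right)} = \sqrt{M - 108} = \sqrt{-108 + M}$)
$35735 - Y{\left(I{\left(12,8 \right)} \right)} = 35735 - \sqrt{-108 + \left(\left(- \frac{1}{4}\right) 12 + \frac{8}{12}\right)} = 35735 - \sqrt{-108 + \left(-3 + 8 \cdot \frac{1}{12}\right)} = 35735 - \sqrt{-108 + \left(-3 + \frac{2}{3}\right)} = 35735 - \sqrt{-108 - \frac{7}{3}} = 35735 - \sqrt{- \frac{331}{3}} = 35735 - \frac{i \sqrt{993}}{3}$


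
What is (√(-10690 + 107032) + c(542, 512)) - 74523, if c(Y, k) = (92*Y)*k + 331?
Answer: 25456176 + √96342 ≈ 2.5456e+7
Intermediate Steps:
c(Y, k) = 331 + 92*Y*k (c(Y, k) = 92*Y*k + 331 = 331 + 92*Y*k)
(√(-10690 + 107032) + c(542, 512)) - 74523 = (√(-10690 + 107032) + (331 + 92*542*512)) - 74523 = (√96342 + (331 + 25530368)) - 74523 = (√96342 + 25530699) - 74523 = (25530699 + √96342) - 74523 = 25456176 + √96342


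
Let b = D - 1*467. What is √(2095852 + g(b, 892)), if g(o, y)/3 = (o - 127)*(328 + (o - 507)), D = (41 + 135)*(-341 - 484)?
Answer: 4*√3987031939 ≈ 2.5257e+5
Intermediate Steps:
D = -145200 (D = 176*(-825) = -145200)
b = -145667 (b = -145200 - 1*467 = -145200 - 467 = -145667)
g(o, y) = 3*(-179 + o)*(-127 + o) (g(o, y) = 3*((o - 127)*(328 + (o - 507))) = 3*((-127 + o)*(328 + (-507 + o))) = 3*((-127 + o)*(-179 + o)) = 3*((-179 + o)*(-127 + o)) = 3*(-179 + o)*(-127 + o))
√(2095852 + g(b, 892)) = √(2095852 + (68199 - 918*(-145667) + 3*(-145667)²)) = √(2095852 + (68199 + 133722306 + 3*21218874889)) = √(2095852 + (68199 + 133722306 + 63656624667)) = √(2095852 + 63790415172) = √63792511024 = 4*√3987031939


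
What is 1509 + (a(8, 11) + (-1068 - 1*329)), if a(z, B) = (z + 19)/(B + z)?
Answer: 2155/19 ≈ 113.42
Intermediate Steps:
a(z, B) = (19 + z)/(B + z)
1509 + (a(8, 11) + (-1068 - 1*329)) = 1509 + ((19 + 8)/(11 + 8) + (-1068 - 1*329)) = 1509 + (27/19 + (-1068 - 329)) = 1509 + ((1/19)*27 - 1397) = 1509 + (27/19 - 1397) = 1509 - 26516/19 = 2155/19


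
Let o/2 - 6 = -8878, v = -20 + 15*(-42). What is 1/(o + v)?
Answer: -1/18394 ≈ -5.4366e-5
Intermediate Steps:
v = -650 (v = -20 - 630 = -650)
o = -17744 (o = 12 + 2*(-8878) = 12 - 17756 = -17744)
1/(o + v) = 1/(-17744 - 650) = 1/(-18394) = -1/18394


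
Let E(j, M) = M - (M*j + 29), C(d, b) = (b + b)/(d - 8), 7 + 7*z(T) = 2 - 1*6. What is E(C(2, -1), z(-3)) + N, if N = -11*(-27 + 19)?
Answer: 1217/21 ≈ 57.952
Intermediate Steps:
z(T) = -11/7 (z(T) = -1 + (2 - 1*6)/7 = -1 + (2 - 6)/7 = -1 + (1/7)*(-4) = -1 - 4/7 = -11/7)
C(d, b) = 2*b/(-8 + d) (C(d, b) = (2*b)/(-8 + d) = 2*b/(-8 + d))
N = 88 (N = -11*(-8) = 88)
E(j, M) = -29 + M - M*j (E(j, M) = M - (29 + M*j) = M + (-29 - M*j) = -29 + M - M*j)
E(C(2, -1), z(-3)) + N = (-29 - 11/7 - 1*(-11/7)*2*(-1)/(-8 + 2)) + 88 = (-29 - 11/7 - 1*(-11/7)*2*(-1)/(-6)) + 88 = (-29 - 11/7 - 1*(-11/7)*2*(-1)*(-1/6)) + 88 = (-29 - 11/7 - 1*(-11/7)*1/3) + 88 = (-29 - 11/7 + 11/21) + 88 = -631/21 + 88 = 1217/21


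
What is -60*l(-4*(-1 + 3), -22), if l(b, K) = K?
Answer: 1320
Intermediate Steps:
-60*l(-4*(-1 + 3), -22) = -60*(-22) = 1320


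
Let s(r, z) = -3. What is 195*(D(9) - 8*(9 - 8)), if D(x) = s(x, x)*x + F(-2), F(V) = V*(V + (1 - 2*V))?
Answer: -7995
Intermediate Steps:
F(V) = V*(1 - V) (F(V) = V*(V + (1 - 2*V)) = V*(1 - V))
D(x) = -6 - 3*x (D(x) = -3*x - 2*(1 - 1*(-2)) = -3*x - 2*(1 + 2) = -3*x - 2*3 = -3*x - 6 = -6 - 3*x)
195*(D(9) - 8*(9 - 8)) = 195*((-6 - 3*9) - 8*(9 - 8)) = 195*((-6 - 27) - 8*1) = 195*(-33 - 8) = 195*(-41) = -7995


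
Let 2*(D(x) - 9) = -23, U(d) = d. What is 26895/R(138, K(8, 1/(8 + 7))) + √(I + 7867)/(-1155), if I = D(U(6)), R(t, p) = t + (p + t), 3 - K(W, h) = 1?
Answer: 26895/278 - √642/330 ≈ 96.668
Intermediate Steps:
K(W, h) = 2 (K(W, h) = 3 - 1*1 = 3 - 1 = 2)
D(x) = -5/2 (D(x) = 9 + (½)*(-23) = 9 - 23/2 = -5/2)
R(t, p) = p + 2*t
I = -5/2 ≈ -2.5000
26895/R(138, K(8, 1/(8 + 7))) + √(I + 7867)/(-1155) = 26895/(2 + 2*138) + √(-5/2 + 7867)/(-1155) = 26895/(2 + 276) + √(15729/2)*(-1/1155) = 26895/278 + (7*√642/2)*(-1/1155) = 26895*(1/278) - √642/330 = 26895/278 - √642/330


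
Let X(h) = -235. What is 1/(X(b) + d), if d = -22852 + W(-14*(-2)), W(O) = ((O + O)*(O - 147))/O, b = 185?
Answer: -1/23325 ≈ -4.2872e-5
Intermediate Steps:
W(O) = -294 + 2*O (W(O) = ((2*O)*(-147 + O))/O = (2*O*(-147 + O))/O = -294 + 2*O)
d = -23090 (d = -22852 + (-294 + 2*(-14*(-2))) = -22852 + (-294 + 2*28) = -22852 + (-294 + 56) = -22852 - 238 = -23090)
1/(X(b) + d) = 1/(-235 - 23090) = 1/(-23325) = -1/23325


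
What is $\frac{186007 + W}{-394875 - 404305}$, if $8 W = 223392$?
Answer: $- \frac{6901}{25780} \approx -0.26769$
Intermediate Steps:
$W = 27924$ ($W = \frac{1}{8} \cdot 223392 = 27924$)
$\frac{186007 + W}{-394875 - 404305} = \frac{186007 + 27924}{-394875 - 404305} = \frac{213931}{-799180} = 213931 \left(- \frac{1}{799180}\right) = - \frac{6901}{25780}$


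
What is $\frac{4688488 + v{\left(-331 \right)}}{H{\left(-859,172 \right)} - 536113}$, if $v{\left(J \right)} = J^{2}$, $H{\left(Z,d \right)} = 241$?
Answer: $- \frac{4798049}{535872} \approx -8.9537$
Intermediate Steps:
$\frac{4688488 + v{\left(-331 \right)}}{H{\left(-859,172 \right)} - 536113} = \frac{4688488 + \left(-331\right)^{2}}{241 - 536113} = \frac{4688488 + 109561}{-535872} = 4798049 \left(- \frac{1}{535872}\right) = - \frac{4798049}{535872}$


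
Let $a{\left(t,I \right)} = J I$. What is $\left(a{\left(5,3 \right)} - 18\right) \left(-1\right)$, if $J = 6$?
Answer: $0$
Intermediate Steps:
$a{\left(t,I \right)} = 6 I$
$\left(a{\left(5,3 \right)} - 18\right) \left(-1\right) = \left(6 \cdot 3 - 18\right) \left(-1\right) = \left(18 - 18\right) \left(-1\right) = 0 \left(-1\right) = 0$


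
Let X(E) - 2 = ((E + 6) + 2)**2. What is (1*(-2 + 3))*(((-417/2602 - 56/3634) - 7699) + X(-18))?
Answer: -35918185443/4727834 ≈ -7597.2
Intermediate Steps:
X(E) = 2 + (8 + E)**2 (X(E) = 2 + ((E + 6) + 2)**2 = 2 + ((6 + E) + 2)**2 = 2 + (8 + E)**2)
(1*(-2 + 3))*(((-417/2602 - 56/3634) - 7699) + X(-18)) = (1*(-2 + 3))*(((-417/2602 - 56/3634) - 7699) + (2 + (8 - 18)**2)) = (1*1)*(((-417*1/2602 - 56*1/3634) - 7699) + (2 + (-10)**2)) = 1*(((-417/2602 - 28/1817) - 7699) + (2 + 100)) = 1*((-830545/4727834 - 7699) + 102) = 1*(-36400424511/4727834 + 102) = 1*(-35918185443/4727834) = -35918185443/4727834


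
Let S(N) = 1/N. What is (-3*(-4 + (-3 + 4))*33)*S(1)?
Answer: 297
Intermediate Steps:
(-3*(-4 + (-3 + 4))*33)*S(1) = (-3*(-4 + (-3 + 4))*33)/1 = (-3*(-4 + 1)*33)*1 = (-3*(-3)*33)*1 = (9*33)*1 = 297*1 = 297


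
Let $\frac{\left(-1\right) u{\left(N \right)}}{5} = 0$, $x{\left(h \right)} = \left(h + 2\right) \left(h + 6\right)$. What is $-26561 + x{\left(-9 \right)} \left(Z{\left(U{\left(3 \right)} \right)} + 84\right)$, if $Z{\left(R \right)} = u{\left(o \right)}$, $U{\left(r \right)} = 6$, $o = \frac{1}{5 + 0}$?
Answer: $-24797$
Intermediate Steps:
$o = \frac{1}{5} \approx 0.2$
$x{\left(h \right)} = \left(2 + h\right) \left(6 + h\right)$
$u{\left(N \right)} = 0$ ($u{\left(N \right)} = \left(-5\right) 0 = 0$)
$Z{\left(R \right)} = 0$
$-26561 + x{\left(-9 \right)} \left(Z{\left(U{\left(3 \right)} \right)} + 84\right) = -26561 + \left(12 + \left(-9\right)^{2} + 8 \left(-9\right)\right) \left(0 + 84\right) = -26561 + \left(12 + 81 - 72\right) 84 = -26561 + 21 \cdot 84 = -26561 + 1764 = -24797$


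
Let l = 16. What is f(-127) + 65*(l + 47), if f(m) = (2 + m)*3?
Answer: 3720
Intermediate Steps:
f(m) = 6 + 3*m
f(-127) + 65*(l + 47) = (6 + 3*(-127)) + 65*(16 + 47) = (6 - 381) + 65*63 = -375 + 4095 = 3720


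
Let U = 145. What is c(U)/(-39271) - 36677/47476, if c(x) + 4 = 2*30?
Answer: -1443001123/1864429996 ≈ -0.77396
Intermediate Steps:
c(x) = 56 (c(x) = -4 + 2*30 = -4 + 60 = 56)
c(U)/(-39271) - 36677/47476 = 56/(-39271) - 36677/47476 = 56*(-1/39271) - 36677*1/47476 = -56/39271 - 36677/47476 = -1443001123/1864429996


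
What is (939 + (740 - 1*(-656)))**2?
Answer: 5452225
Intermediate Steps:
(939 + (740 - 1*(-656)))**2 = (939 + (740 + 656))**2 = (939 + 1396)**2 = 2335**2 = 5452225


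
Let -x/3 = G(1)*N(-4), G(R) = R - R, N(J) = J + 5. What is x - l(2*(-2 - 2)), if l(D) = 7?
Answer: -7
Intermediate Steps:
N(J) = 5 + J
G(R) = 0
x = 0 (x = -0*(5 - 4) = -0 = -3*0 = 0)
x - l(2*(-2 - 2)) = 0 - 1*7 = 0 - 7 = -7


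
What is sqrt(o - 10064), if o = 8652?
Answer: 2*I*sqrt(353) ≈ 37.577*I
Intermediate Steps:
sqrt(o - 10064) = sqrt(8652 - 10064) = sqrt(-1412) = 2*I*sqrt(353)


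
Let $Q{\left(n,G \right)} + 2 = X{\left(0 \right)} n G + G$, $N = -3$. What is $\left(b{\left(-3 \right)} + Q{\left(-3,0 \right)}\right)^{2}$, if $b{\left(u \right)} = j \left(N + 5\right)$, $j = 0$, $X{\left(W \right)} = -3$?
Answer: $4$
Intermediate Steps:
$b{\left(u \right)} = 0$ ($b{\left(u \right)} = 0 \left(-3 + 5\right) = 0 \cdot 2 = 0$)
$Q{\left(n,G \right)} = -2 + G - 3 G n$ ($Q{\left(n,G \right)} = -2 + \left(- 3 n G + G\right) = -2 - \left(- G + 3 G n\right) = -2 + G - 3 G n$)
$\left(b{\left(-3 \right)} + Q{\left(-3,0 \right)}\right)^{2} = \left(0 - \left(2 + 0 \left(-3\right)\right)\right)^{2} = \left(0 + \left(-2 + 0 + 0\right)\right)^{2} = \left(0 - 2\right)^{2} = \left(-2\right)^{2} = 4$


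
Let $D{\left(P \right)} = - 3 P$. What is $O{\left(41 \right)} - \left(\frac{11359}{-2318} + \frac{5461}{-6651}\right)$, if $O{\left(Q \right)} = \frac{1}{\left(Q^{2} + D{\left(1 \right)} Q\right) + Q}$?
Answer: $\frac{47019633637}{8217270594} \approx 5.722$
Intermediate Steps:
$O{\left(Q \right)} = \frac{1}{Q^{2} - 2 Q}$ ($O{\left(Q \right)} = \frac{1}{\left(Q^{2} + \left(-3\right) 1 Q\right) + Q} = \frac{1}{\left(Q^{2} - 3 Q\right) + Q} = \frac{1}{Q^{2} - 2 Q}$)
$O{\left(41 \right)} - \left(\frac{11359}{-2318} + \frac{5461}{-6651}\right) = \frac{1}{41 \left(-2 + 41\right)} - \left(\frac{11359}{-2318} + \frac{5461}{-6651}\right) = \frac{1}{41 \cdot 39} - \left(11359 \left(- \frac{1}{2318}\right) + 5461 \left(- \frac{1}{6651}\right)\right) = \frac{1}{41} \cdot \frac{1}{39} - \left(- \frac{11359}{2318} - \frac{5461}{6651}\right) = \frac{1}{1599} - - \frac{88207307}{15417018} = \frac{1}{1599} + \frac{88207307}{15417018} = \frac{47019633637}{8217270594}$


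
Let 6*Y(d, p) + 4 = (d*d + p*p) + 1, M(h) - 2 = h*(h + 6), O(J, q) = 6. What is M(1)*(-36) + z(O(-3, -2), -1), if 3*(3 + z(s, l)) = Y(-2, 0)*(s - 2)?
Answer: -2941/9 ≈ -326.78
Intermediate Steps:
M(h) = 2 + h*(6 + h) (M(h) = 2 + h*(h + 6) = 2 + h*(6 + h))
Y(d, p) = -½ + d²/6 + p²/6 (Y(d, p) = -⅔ + ((d*d + p*p) + 1)/6 = -⅔ + ((d² + p²) + 1)/6 = -⅔ + (1 + d² + p²)/6 = -⅔ + (⅙ + d²/6 + p²/6) = -½ + d²/6 + p²/6)
z(s, l) = -28/9 + s/18 (z(s, l) = -3 + ((-½ + (⅙)*(-2)² + (⅙)*0²)*(s - 2))/3 = -3 + ((-½ + (⅙)*4 + (⅙)*0)*(-2 + s))/3 = -3 + ((-½ + ⅔ + 0)*(-2 + s))/3 = -3 + ((-2 + s)/6)/3 = -3 + (-⅓ + s/6)/3 = -3 + (-⅑ + s/18) = -28/9 + s/18)
M(1)*(-36) + z(O(-3, -2), -1) = (2 + 1² + 6*1)*(-36) + (-28/9 + (1/18)*6) = (2 + 1 + 6)*(-36) + (-28/9 + ⅓) = 9*(-36) - 25/9 = -324 - 25/9 = -2941/9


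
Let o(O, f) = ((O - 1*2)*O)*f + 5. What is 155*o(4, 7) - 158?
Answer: 9297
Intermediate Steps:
o(O, f) = 5 + O*f*(-2 + O) (o(O, f) = ((O - 2)*O)*f + 5 = ((-2 + O)*O)*f + 5 = (O*(-2 + O))*f + 5 = O*f*(-2 + O) + 5 = 5 + O*f*(-2 + O))
155*o(4, 7) - 158 = 155*(5 + 7*4² - 2*4*7) - 158 = 155*(5 + 7*16 - 56) - 158 = 155*(5 + 112 - 56) - 158 = 155*61 - 158 = 9455 - 158 = 9297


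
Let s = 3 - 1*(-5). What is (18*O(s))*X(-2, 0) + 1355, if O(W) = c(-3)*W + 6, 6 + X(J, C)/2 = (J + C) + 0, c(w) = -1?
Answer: 1931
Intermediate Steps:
s = 8 (s = 3 + 5 = 8)
X(J, C) = -12 + 2*C + 2*J (X(J, C) = -12 + 2*((J + C) + 0) = -12 + 2*((C + J) + 0) = -12 + 2*(C + J) = -12 + (2*C + 2*J) = -12 + 2*C + 2*J)
O(W) = 6 - W (O(W) = -W + 6 = 6 - W)
(18*O(s))*X(-2, 0) + 1355 = (18*(6 - 1*8))*(-12 + 2*0 + 2*(-2)) + 1355 = (18*(6 - 8))*(-12 + 0 - 4) + 1355 = (18*(-2))*(-16) + 1355 = -36*(-16) + 1355 = 576 + 1355 = 1931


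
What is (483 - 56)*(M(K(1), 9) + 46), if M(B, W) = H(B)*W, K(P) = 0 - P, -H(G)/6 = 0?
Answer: 19642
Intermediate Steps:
H(G) = 0 (H(G) = -6*0 = 0)
K(P) = -P
M(B, W) = 0 (M(B, W) = 0*W = 0)
(483 - 56)*(M(K(1), 9) + 46) = (483 - 56)*(0 + 46) = 427*46 = 19642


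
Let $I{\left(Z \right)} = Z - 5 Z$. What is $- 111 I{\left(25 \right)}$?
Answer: $11100$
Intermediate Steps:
$I{\left(Z \right)} = - 4 Z$
$- 111 I{\left(25 \right)} = - 111 \left(\left(-4\right) 25\right) = \left(-111\right) \left(-100\right) = 11100$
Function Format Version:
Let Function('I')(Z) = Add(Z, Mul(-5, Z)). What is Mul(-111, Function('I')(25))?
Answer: 11100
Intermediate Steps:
Function('I')(Z) = Mul(-4, Z)
Mul(-111, Function('I')(25)) = Mul(-111, Mul(-4, 25)) = Mul(-111, -100) = 11100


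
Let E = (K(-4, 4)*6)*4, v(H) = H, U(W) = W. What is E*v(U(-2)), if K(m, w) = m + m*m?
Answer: -576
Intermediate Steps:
K(m, w) = m + m**2
E = 288 (E = (-4*(1 - 4)*6)*4 = (-4*(-3)*6)*4 = (12*6)*4 = 72*4 = 288)
E*v(U(-2)) = 288*(-2) = -576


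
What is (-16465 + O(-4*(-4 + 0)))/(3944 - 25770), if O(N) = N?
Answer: 16449/21826 ≈ 0.75364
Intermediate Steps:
(-16465 + O(-4*(-4 + 0)))/(3944 - 25770) = (-16465 - 4*(-4 + 0))/(3944 - 25770) = (-16465 - 4*(-4))/(-21826) = (-16465 + 16)*(-1/21826) = -16449*(-1/21826) = 16449/21826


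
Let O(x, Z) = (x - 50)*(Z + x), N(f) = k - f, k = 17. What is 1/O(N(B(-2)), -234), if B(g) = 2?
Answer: 1/7665 ≈ 0.00013046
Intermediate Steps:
N(f) = 17 - f
O(x, Z) = (-50 + x)*(Z + x)
1/O(N(B(-2)), -234) = 1/((17 - 1*2)**2 - 50*(-234) - 50*(17 - 1*2) - 234*(17 - 1*2)) = 1/((17 - 2)**2 + 11700 - 50*(17 - 2) - 234*(17 - 2)) = 1/(15**2 + 11700 - 50*15 - 234*15) = 1/(225 + 11700 - 750 - 3510) = 1/7665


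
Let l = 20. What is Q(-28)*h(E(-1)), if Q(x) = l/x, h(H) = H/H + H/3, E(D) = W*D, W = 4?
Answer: 5/21 ≈ 0.23810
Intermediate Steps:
E(D) = 4*D
h(H) = 1 + H/3 (h(H) = 1 + H*(1/3) = 1 + H/3)
Q(x) = 20/x
Q(-28)*h(E(-1)) = (20/(-28))*(1 + (4*(-1))/3) = (20*(-1/28))*(1 + (1/3)*(-4)) = -5*(1 - 4/3)/7 = -5/7*(-1/3) = 5/21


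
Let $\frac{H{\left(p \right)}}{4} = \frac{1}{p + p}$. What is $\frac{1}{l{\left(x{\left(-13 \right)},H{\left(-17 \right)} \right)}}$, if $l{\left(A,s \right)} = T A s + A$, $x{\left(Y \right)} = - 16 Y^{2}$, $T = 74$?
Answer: $\frac{17}{354224} \approx 4.7992 \cdot 10^{-5}$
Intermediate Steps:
$H{\left(p \right)} = \frac{2}{p}$ ($H{\left(p \right)} = \frac{4}{p + p} = \frac{4}{2 p} = 4 \frac{1}{2 p} = \frac{2}{p}$)
$l{\left(A,s \right)} = A + 74 A s$ ($l{\left(A,s \right)} = 74 A s + A = A + 74 A s$)
$\frac{1}{l{\left(x{\left(-13 \right)},H{\left(-17 \right)} \right)}} = \frac{1}{- 16 \left(-13\right)^{2} \left(1 + 74 \frac{2}{-17}\right)} = \frac{1}{\left(-16\right) 169 \left(1 + 74 \cdot 2 \left(- \frac{1}{17}\right)\right)} = \frac{1}{\left(-2704\right) \left(1 + 74 \left(- \frac{2}{17}\right)\right)} = \frac{1}{\left(-2704\right) \left(1 - \frac{148}{17}\right)} = \frac{1}{\left(-2704\right) \left(- \frac{131}{17}\right)} = \frac{1}{\frac{354224}{17}} = \frac{17}{354224}$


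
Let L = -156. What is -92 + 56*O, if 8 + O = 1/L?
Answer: -21074/39 ≈ -540.36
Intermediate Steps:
O = -1249/156 (O = -8 + 1/(-156) = -8 - 1/156 = -1249/156 ≈ -8.0064)
-92 + 56*O = -92 + 56*(-1249/156) = -92 - 17486/39 = -21074/39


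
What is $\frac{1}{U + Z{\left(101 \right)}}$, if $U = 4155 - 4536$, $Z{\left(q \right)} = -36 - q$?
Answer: $- \frac{1}{518} \approx -0.0019305$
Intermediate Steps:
$U = -381$ ($U = 4155 - 4536 = -381$)
$\frac{1}{U + Z{\left(101 \right)}} = \frac{1}{-381 - 137} = \frac{1}{-518} = - \frac{1}{518}$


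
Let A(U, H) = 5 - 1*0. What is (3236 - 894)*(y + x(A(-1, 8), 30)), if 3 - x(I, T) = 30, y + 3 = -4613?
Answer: -10873906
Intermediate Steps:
A(U, H) = 5 (A(U, H) = 5 + 0 = 5)
y = -4616 (y = -3 - 4613 = -4616)
x(I, T) = -27 (x(I, T) = 3 - 1*30 = 3 - 30 = -27)
(3236 - 894)*(y + x(A(-1, 8), 30)) = (3236 - 894)*(-4616 - 27) = 2342*(-4643) = -10873906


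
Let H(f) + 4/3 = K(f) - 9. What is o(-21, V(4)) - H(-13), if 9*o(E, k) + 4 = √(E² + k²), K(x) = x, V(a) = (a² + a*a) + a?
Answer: 206/9 + √193/3 ≈ 27.520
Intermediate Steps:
V(a) = a + 2*a² (V(a) = (a² + a²) + a = 2*a² + a = a + 2*a²)
H(f) = -31/3 + f (H(f) = -4/3 + (f - 9) = -4/3 + (-9 + f) = -31/3 + f)
o(E, k) = -4/9 + √(E² + k²)/9
o(-21, V(4)) - H(-13) = (-4/9 + √((-21)² + (4*(1 + 2*4))²)/9) - (-31/3 - 13) = (-4/9 + √(441 + (4*(1 + 8))²)/9) - 1*(-70/3) = (-4/9 + √(441 + (4*9)²)/9) + 70/3 = (-4/9 + √(441 + 36²)/9) + 70/3 = (-4/9 + √(441 + 1296)/9) + 70/3 = (-4/9 + √1737/9) + 70/3 = (-4/9 + (3*√193)/9) + 70/3 = (-4/9 + √193/3) + 70/3 = 206/9 + √193/3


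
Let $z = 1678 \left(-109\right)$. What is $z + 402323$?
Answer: $219421$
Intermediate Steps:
$z = -182902$
$z + 402323 = -182902 + 402323 = 219421$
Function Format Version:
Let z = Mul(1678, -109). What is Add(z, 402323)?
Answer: 219421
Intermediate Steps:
z = -182902
Add(z, 402323) = Add(-182902, 402323) = 219421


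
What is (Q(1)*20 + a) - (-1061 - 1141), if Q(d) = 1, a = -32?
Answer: 2190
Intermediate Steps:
(Q(1)*20 + a) - (-1061 - 1141) = (1*20 - 32) - (-1061 - 1141) = (20 - 32) - 1*(-2202) = -12 + 2202 = 2190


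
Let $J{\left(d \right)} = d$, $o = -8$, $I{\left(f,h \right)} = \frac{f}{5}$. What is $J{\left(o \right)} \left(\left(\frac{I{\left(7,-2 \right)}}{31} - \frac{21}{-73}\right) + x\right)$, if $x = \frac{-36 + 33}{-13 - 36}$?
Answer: $- \frac{1747832}{554435} \approx -3.1525$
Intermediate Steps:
$I{\left(f,h \right)} = \frac{f}{5}$ ($I{\left(f,h \right)} = f \frac{1}{5} = \frac{f}{5}$)
$x = \frac{3}{49}$ ($x = - \frac{3}{-49} = \left(-3\right) \left(- \frac{1}{49}\right) = \frac{3}{49} \approx 0.061224$)
$J{\left(o \right)} \left(\left(\frac{I{\left(7,-2 \right)}}{31} - \frac{21}{-73}\right) + x\right) = - 8 \left(\left(\frac{\frac{1}{5} \cdot 7}{31} - \frac{21}{-73}\right) + \frac{3}{49}\right) = - 8 \left(\left(\frac{7}{5} \cdot \frac{1}{31} - - \frac{21}{73}\right) + \frac{3}{49}\right) = - 8 \left(\left(\frac{7}{155} + \frac{21}{73}\right) + \frac{3}{49}\right) = - 8 \left(\frac{3766}{11315} + \frac{3}{49}\right) = \left(-8\right) \frac{218479}{554435} = - \frac{1747832}{554435}$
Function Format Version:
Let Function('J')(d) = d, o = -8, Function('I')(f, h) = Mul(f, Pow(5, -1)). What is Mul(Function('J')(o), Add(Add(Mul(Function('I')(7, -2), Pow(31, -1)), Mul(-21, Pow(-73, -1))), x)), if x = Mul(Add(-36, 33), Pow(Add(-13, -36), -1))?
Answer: Rational(-1747832, 554435) ≈ -3.1525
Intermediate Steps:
Function('I')(f, h) = Mul(Rational(1, 5), f) (Function('I')(f, h) = Mul(f, Rational(1, 5)) = Mul(Rational(1, 5), f))
x = Rational(3, 49) (x = Mul(-3, Pow(-49, -1)) = Mul(-3, Rational(-1, 49)) = Rational(3, 49) ≈ 0.061224)
Mul(Function('J')(o), Add(Add(Mul(Function('I')(7, -2), Pow(31, -1)), Mul(-21, Pow(-73, -1))), x)) = Mul(-8, Add(Add(Mul(Mul(Rational(1, 5), 7), Pow(31, -1)), Mul(-21, Pow(-73, -1))), Rational(3, 49))) = Mul(-8, Add(Add(Mul(Rational(7, 5), Rational(1, 31)), Mul(-21, Rational(-1, 73))), Rational(3, 49))) = Mul(-8, Add(Add(Rational(7, 155), Rational(21, 73)), Rational(3, 49))) = Mul(-8, Add(Rational(3766, 11315), Rational(3, 49))) = Mul(-8, Rational(218479, 554435)) = Rational(-1747832, 554435)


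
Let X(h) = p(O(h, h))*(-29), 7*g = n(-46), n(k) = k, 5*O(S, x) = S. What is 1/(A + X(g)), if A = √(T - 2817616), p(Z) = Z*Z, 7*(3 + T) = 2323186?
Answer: -75170900/3733922053621 - 214375*I*√121801029/3733922053621 ≈ -2.0132e-5 - 0.00063363*I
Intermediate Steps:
O(S, x) = S/5
T = 2323165/7 (T = -3 + (⅐)*2323186 = -3 + 2323186/7 = 2323165/7 ≈ 3.3188e+5)
p(Z) = Z²
g = -46/7 (g = (⅐)*(-46) = -46/7 ≈ -6.5714)
X(h) = -29*h²/25 (X(h) = (h/5)²*(-29) = (h²/25)*(-29) = -29*h²/25)
A = I*√121801029/7 (A = √(2323165/7 - 2817616) = √(-17400147/7) = I*√121801029/7 ≈ 1576.6*I)
1/(A + X(g)) = 1/(I*√121801029/7 - 29*(-46/7)²/25) = 1/(I*√121801029/7 - 29/25*2116/49) = 1/(I*√121801029/7 - 61364/1225) = 1/(-61364/1225 + I*√121801029/7)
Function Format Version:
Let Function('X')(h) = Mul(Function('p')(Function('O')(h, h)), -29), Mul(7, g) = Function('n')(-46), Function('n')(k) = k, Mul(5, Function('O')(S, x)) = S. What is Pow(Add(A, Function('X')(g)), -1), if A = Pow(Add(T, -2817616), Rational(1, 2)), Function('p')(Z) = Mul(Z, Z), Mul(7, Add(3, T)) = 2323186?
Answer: Add(Rational(-75170900, 3733922053621), Mul(Rational(-214375, 3733922053621), I, Pow(121801029, Rational(1, 2)))) ≈ Add(-2.0132e-5, Mul(-0.00063363, I))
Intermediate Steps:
Function('O')(S, x) = Mul(Rational(1, 5), S)
T = Rational(2323165, 7) (T = Add(-3, Mul(Rational(1, 7), 2323186)) = Add(-3, Rational(2323186, 7)) = Rational(2323165, 7) ≈ 3.3188e+5)
Function('p')(Z) = Pow(Z, 2)
g = Rational(-46, 7) (g = Mul(Rational(1, 7), -46) = Rational(-46, 7) ≈ -6.5714)
Function('X')(h) = Mul(Rational(-29, 25), Pow(h, 2)) (Function('X')(h) = Mul(Pow(Mul(Rational(1, 5), h), 2), -29) = Mul(Mul(Rational(1, 25), Pow(h, 2)), -29) = Mul(Rational(-29, 25), Pow(h, 2)))
A = Mul(Rational(1, 7), I, Pow(121801029, Rational(1, 2))) (A = Pow(Add(Rational(2323165, 7), -2817616), Rational(1, 2)) = Pow(Rational(-17400147, 7), Rational(1, 2)) = Mul(Rational(1, 7), I, Pow(121801029, Rational(1, 2))) ≈ Mul(1576.6, I))
Pow(Add(A, Function('X')(g)), -1) = Pow(Add(Mul(Rational(1, 7), I, Pow(121801029, Rational(1, 2))), Mul(Rational(-29, 25), Pow(Rational(-46, 7), 2))), -1) = Pow(Add(Mul(Rational(1, 7), I, Pow(121801029, Rational(1, 2))), Mul(Rational(-29, 25), Rational(2116, 49))), -1) = Pow(Add(Mul(Rational(1, 7), I, Pow(121801029, Rational(1, 2))), Rational(-61364, 1225)), -1) = Pow(Add(Rational(-61364, 1225), Mul(Rational(1, 7), I, Pow(121801029, Rational(1, 2)))), -1)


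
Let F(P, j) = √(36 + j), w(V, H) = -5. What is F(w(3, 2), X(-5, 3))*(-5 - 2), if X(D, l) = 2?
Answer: -7*√38 ≈ -43.151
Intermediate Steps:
F(w(3, 2), X(-5, 3))*(-5 - 2) = √(36 + 2)*(-5 - 2) = √38*(-7) = -7*√38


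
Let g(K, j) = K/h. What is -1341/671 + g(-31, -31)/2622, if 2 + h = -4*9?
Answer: -133591075/66855756 ≈ -1.9982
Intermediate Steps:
h = -38 (h = -2 - 4*9 = -2 - 36 = -38)
g(K, j) = -K/38 (g(K, j) = K/(-38) = K*(-1/38) = -K/38)
-1341/671 + g(-31, -31)/2622 = -1341/671 - 1/38*(-31)/2622 = -1341*1/671 + (31/38)*(1/2622) = -1341/671 + 31/99636 = -133591075/66855756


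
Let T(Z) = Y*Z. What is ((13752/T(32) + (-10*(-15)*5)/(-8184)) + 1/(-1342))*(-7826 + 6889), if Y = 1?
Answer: -8374257596/20801 ≈ -4.0259e+5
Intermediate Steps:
T(Z) = Z (T(Z) = 1*Z = Z)
((13752/T(32) + (-10*(-15)*5)/(-8184)) + 1/(-1342))*(-7826 + 6889) = ((13752/32 + (-10*(-15)*5)/(-8184)) + 1/(-1342))*(-7826 + 6889) = ((13752*(1/32) + (150*5)*(-1/8184)) - 1/1342)*(-937) = ((1719/4 + 750*(-1/8184)) - 1/1342)*(-937) = ((1719/4 - 125/1364) - 1/1342)*(-937) = (293027/682 - 1/1342)*(-937) = (8937308/20801)*(-937) = -8374257596/20801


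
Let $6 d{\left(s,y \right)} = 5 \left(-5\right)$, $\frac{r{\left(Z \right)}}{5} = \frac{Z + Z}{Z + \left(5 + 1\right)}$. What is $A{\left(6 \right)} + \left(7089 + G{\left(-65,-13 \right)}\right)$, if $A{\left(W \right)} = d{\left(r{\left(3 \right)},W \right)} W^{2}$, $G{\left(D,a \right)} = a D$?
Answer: $7784$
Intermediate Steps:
$r{\left(Z \right)} = \frac{10 Z}{6 + Z}$ ($r{\left(Z \right)} = 5 \frac{Z + Z}{Z + \left(5 + 1\right)} = 5 \frac{2 Z}{Z + 6} = 5 \frac{2 Z}{6 + Z} = \frac{10 Z}{6 + Z}$)
$G{\left(D,a \right)} = D a$
$d{\left(s,y \right)} = - \frac{25}{6}$ ($d{\left(s,y \right)} = \frac{5 \left(-5\right)}{6} = \frac{1}{6} \left(-25\right) = - \frac{25}{6}$)
$A{\left(W \right)} = - \frac{25 W^{2}}{6}$
$A{\left(6 \right)} + \left(7089 + G{\left(-65,-13 \right)}\right) = - \frac{25 \cdot 6^{2}}{6} + \left(7089 - -845\right) = \left(- \frac{25}{6}\right) 36 + \left(7089 + 845\right) = -150 + 7934 = 7784$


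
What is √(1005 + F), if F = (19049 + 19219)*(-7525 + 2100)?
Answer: I*√207602895 ≈ 14408.0*I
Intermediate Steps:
F = -207603900 (F = 38268*(-5425) = -207603900)
√(1005 + F) = √(1005 - 207603900) = √(-207602895) = I*√207602895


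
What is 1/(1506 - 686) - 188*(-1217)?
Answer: 187612721/820 ≈ 2.2880e+5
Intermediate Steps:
1/(1506 - 686) - 188*(-1217) = 1/820 + 228796 = 187612721/820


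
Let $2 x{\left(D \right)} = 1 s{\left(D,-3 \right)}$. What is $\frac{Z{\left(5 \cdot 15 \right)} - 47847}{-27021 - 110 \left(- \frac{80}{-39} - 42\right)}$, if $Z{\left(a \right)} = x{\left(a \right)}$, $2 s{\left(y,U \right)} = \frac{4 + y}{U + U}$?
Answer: $\frac{14929291}{7059512} \approx 2.1148$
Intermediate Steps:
$s{\left(y,U \right)} = \frac{4 + y}{4 U}$ ($s{\left(y,U \right)} = \frac{\left(4 + y\right) \frac{1}{U + U}}{2} = \frac{\left(4 + y\right) \frac{1}{2 U}}{2} = \frac{\frac{1}{2} \frac{1}{U} \left(4 + y\right)}{2} = \frac{4 + y}{4 U}$)
$x{\left(D \right)} = - \frac{1}{6} - \frac{D}{24}$ ($x{\left(D \right)} = \frac{1 \frac{4 + D}{4 \left(-3\right)}}{2} = \frac{1 \cdot \frac{1}{4} \left(- \frac{1}{3}\right) \left(4 + D\right)}{2} = \frac{1 \left(- \frac{1}{3} - \frac{D}{12}\right)}{2} = \frac{- \frac{1}{3} - \frac{D}{12}}{2} = - \frac{1}{6} - \frac{D}{24}$)
$Z{\left(a \right)} = - \frac{1}{6} - \frac{a}{24}$
$\frac{Z{\left(5 \cdot 15 \right)} - 47847}{-27021 - 110 \left(- \frac{80}{-39} - 42\right)} = \frac{\left(- \frac{1}{6} - \frac{5 \cdot 15}{24}\right) - 47847}{-27021 - 110 \left(- \frac{80}{-39} - 42\right)} = \frac{\left(- \frac{1}{6} - \frac{25}{8}\right) - 47847}{-27021 - 110 \left(\left(-80\right) \left(- \frac{1}{39}\right) - 42\right)} = \frac{\left(- \frac{1}{6} - \frac{25}{8}\right) - 47847}{-27021 - 110 \left(\frac{80}{39} - 42\right)} = \frac{- \frac{79}{24} - 47847}{-27021 - - \frac{171380}{39}} = - \frac{1148407}{24 \left(-27021 + \frac{171380}{39}\right)} = - \frac{1148407}{24 \left(- \frac{882439}{39}\right)} = \left(- \frac{1148407}{24}\right) \left(- \frac{39}{882439}\right) = \frac{14929291}{7059512}$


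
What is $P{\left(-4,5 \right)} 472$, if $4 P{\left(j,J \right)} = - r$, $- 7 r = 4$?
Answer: $\frac{472}{7} \approx 67.429$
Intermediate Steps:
$r = - \frac{4}{7}$ ($r = \left(- \frac{1}{7}\right) 4 = - \frac{4}{7} \approx -0.57143$)
$P{\left(j,J \right)} = \frac{1}{7}$ ($P{\left(j,J \right)} = \frac{\left(-1\right) \left(- \frac{4}{7}\right)}{4} = \frac{1}{4} \cdot \frac{4}{7} = \frac{1}{7}$)
$P{\left(-4,5 \right)} 472 = \frac{1}{7} \cdot 472 = \frac{472}{7}$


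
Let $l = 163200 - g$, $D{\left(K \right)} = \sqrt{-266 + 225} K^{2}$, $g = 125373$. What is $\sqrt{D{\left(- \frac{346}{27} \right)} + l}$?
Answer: $\frac{\sqrt{27575883 + 119716 i \sqrt{41}}}{27} \approx 194.51 + 2.703 i$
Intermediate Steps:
$D{\left(K \right)} = i \sqrt{41} K^{2}$ ($D{\left(K \right)} = \sqrt{-41} K^{2} = i \sqrt{41} K^{2}$)
$l = 37827$ ($l = 163200 - 125373 = 37827$)
$\sqrt{D{\left(- \frac{346}{27} \right)} + l} = \sqrt{i \sqrt{41} \left(- \frac{346}{27}\right)^{2} + 37827} = \sqrt{i \sqrt{41} \cdot \frac{119716}{729} + 37827} = \sqrt{\frac{119716 i \sqrt{41}}{729} + 37827} = \sqrt{37827 + \frac{119716 i \sqrt{41}}{729}}$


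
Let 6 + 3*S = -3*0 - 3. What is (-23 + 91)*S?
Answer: -204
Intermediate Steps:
S = -3 (S = -2 + (-3*0 - 3)/3 = -2 + (0 - 3)/3 = -2 + (1/3)*(-3) = -2 - 1 = -3)
(-23 + 91)*S = (-23 + 91)*(-3) = 68*(-3) = -204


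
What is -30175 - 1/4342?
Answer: -131019851/4342 ≈ -30175.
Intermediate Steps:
-30175 - 1/4342 = -131019851/4342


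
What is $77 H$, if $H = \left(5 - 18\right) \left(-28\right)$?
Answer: $28028$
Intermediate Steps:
$H = 364$ ($H = \left(-13\right) \left(-28\right) = 364$)
$77 H = 77 \cdot 364 = 28028$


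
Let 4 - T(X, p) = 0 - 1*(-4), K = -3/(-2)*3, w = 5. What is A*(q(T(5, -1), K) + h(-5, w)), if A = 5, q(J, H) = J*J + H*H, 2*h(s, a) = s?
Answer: 355/4 ≈ 88.750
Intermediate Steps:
h(s, a) = s/2
K = 9/2 (K = -3*(-1/2)*3 = (3/2)*3 = 9/2 ≈ 4.5000)
T(X, p) = 0 (T(X, p) = 4 - (0 - 1*(-4)) = 4 - (0 + 4) = 4 - 1*4 = 4 - 4 = 0)
q(J, H) = H**2 + J**2 (q(J, H) = J**2 + H**2 = H**2 + J**2)
A*(q(T(5, -1), K) + h(-5, w)) = 5*(((9/2)**2 + 0**2) + (1/2)*(-5)) = 5*((81/4 + 0) - 5/2) = 5*(81/4 - 5/2) = 5*(71/4) = 355/4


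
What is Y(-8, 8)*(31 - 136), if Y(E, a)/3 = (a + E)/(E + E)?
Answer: 0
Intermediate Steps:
Y(E, a) = 3*(E + a)/(2*E) (Y(E, a) = 3*((a + E)/(E + E)) = 3*((E + a)/((2*E))) = 3*((E + a)*(1/(2*E))) = 3*((E + a)/(2*E)) = 3*(E + a)/(2*E))
Y(-8, 8)*(31 - 136) = ((3/2)*(-8 + 8)/(-8))*(31 - 136) = ((3/2)*(-1/8)*0)*(-105) = 0*(-105) = 0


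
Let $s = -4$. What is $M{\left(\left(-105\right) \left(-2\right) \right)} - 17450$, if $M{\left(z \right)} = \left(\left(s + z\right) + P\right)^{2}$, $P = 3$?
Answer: $26231$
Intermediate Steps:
$M{\left(z \right)} = \left(-1 + z\right)^{2}$ ($M{\left(z \right)} = \left(\left(-4 + z\right) + 3\right)^{2} = \left(-1 + z\right)^{2}$)
$M{\left(\left(-105\right) \left(-2\right) \right)} - 17450 = \left(-1 - -210\right)^{2} - 17450 = \left(-1 + 210\right)^{2} - 17450 = 209^{2} - 17450 = 43681 - 17450 = 26231$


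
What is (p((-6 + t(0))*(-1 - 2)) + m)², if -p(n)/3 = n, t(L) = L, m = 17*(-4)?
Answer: 14884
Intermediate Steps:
m = -68
p(n) = -3*n
(p((-6 + t(0))*(-1 - 2)) + m)² = (-3*(-6 + 0)*(-1 - 2) - 68)² = (-(-18)*(-3) - 68)² = (-3*18 - 68)² = (-54 - 68)² = (-122)² = 14884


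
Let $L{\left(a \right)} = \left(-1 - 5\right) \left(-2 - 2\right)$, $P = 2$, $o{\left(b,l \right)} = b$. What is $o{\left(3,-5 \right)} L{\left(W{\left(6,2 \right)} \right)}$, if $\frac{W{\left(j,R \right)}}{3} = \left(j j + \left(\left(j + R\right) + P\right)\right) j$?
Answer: $72$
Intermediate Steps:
$W{\left(j,R \right)} = 3 j \left(2 + R + j + j^{2}\right)$ ($W{\left(j,R \right)} = 3 \left(j j + \left(\left(j + R\right) + 2\right)\right) j = 3 \left(j^{2} + \left(\left(R + j\right) + 2\right)\right) j = 3 \left(j^{2} + \left(2 + R + j\right)\right) j = 3 \left(2 + R + j + j^{2}\right) j = 3 j \left(2 + R + j + j^{2}\right)$)
$L{\left(a \right)} = 24$ ($L{\left(a \right)} = \left(-6\right) \left(-4\right) = 24$)
$o{\left(3,-5 \right)} L{\left(W{\left(6,2 \right)} \right)} = 3 \cdot 24 = 72$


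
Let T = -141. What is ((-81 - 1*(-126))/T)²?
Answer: 225/2209 ≈ 0.10186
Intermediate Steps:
((-81 - 1*(-126))/T)² = ((-81 - 1*(-126))/(-141))² = ((-81 + 126)*(-1/141))² = (45*(-1/141))² = (-15/47)² = 225/2209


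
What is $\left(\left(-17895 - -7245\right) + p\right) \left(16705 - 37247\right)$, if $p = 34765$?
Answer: $-495370330$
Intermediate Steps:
$\left(\left(-17895 - -7245\right) + p\right) \left(16705 - 37247\right) = \left(\left(-17895 - -7245\right) + 34765\right) \left(16705 - 37247\right) = \left(\left(-17895 + 7245\right) + 34765\right) \left(-20542\right) = \left(-10650 + 34765\right) \left(-20542\right) = 24115 \left(-20542\right) = -495370330$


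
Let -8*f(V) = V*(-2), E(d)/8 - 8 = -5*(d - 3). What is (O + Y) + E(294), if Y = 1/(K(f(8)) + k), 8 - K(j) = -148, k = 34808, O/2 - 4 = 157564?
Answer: 10613671841/34964 ≈ 3.0356e+5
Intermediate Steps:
E(d) = 184 - 40*d (E(d) = 64 + 8*(-5*(d - 3)) = 64 + 8*(-5*(-3 + d)) = 64 + 8*(15 - 5*d) = 64 + (120 - 40*d) = 184 - 40*d)
O = 315136 (O = 8 + 2*157564 = 8 + 315128 = 315136)
f(V) = V/4 (f(V) = -V*(-2)/8 = -(-1)*V/4 = V/4)
K(j) = 156 (K(j) = 8 - 1*(-148) = 8 + 148 = 156)
Y = 1/34964 (Y = 1/(156 + 34808) = 1/34964 ≈ 2.8601e-5)
(O + Y) + E(294) = (315136 + 1/34964) + (184 - 40*294) = 11018415105/34964 + (184 - 11760) = 11018415105/34964 - 11576 = 10613671841/34964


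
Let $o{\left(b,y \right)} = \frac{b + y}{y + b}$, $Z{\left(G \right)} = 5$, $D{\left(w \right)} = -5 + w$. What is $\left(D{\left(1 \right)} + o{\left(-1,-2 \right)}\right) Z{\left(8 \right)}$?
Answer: $-15$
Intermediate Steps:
$o{\left(b,y \right)} = 1$ ($o{\left(b,y \right)} = \frac{b + y}{b + y} = 1$)
$\left(D{\left(1 \right)} + o{\left(-1,-2 \right)}\right) Z{\left(8 \right)} = \left(\left(-5 + 1\right) + 1\right) 5 = \left(-4 + 1\right) 5 = \left(-3\right) 5 = -15$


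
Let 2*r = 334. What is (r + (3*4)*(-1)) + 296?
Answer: 451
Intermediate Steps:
r = 167 (r = (½)*334 = 167)
(r + (3*4)*(-1)) + 296 = (167 + (3*4)*(-1)) + 296 = (167 + 12*(-1)) + 296 = (167 - 12) + 296 = 155 + 296 = 451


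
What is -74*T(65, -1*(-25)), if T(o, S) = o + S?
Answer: -6660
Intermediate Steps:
T(o, S) = S + o
-74*T(65, -1*(-25)) = -74*(-1*(-25) + 65) = -74*(25 + 65) = -74*90 = -6660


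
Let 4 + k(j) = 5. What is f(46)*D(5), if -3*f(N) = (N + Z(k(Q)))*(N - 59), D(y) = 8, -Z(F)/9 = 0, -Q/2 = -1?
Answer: 4784/3 ≈ 1594.7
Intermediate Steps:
Q = 2 (Q = -2*(-1) = 2)
k(j) = 1 (k(j) = -4 + 5 = 1)
Z(F) = 0 (Z(F) = -9*0 = 0)
f(N) = -N*(-59 + N)/3 (f(N) = -(N + 0)*(N - 59)/3 = -N*(-59 + N)/3)
f(46)*D(5) = ((1/3)*46*(59 - 1*46))*8 = ((1/3)*46*(59 - 46))*8 = ((1/3)*46*13)*8 = (598/3)*8 = 4784/3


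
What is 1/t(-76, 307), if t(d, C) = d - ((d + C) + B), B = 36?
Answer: -1/343 ≈ -0.0029155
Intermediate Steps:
t(d, C) = -36 - C (t(d, C) = d - ((d + C) + 36) = d - ((C + d) + 36) = d - (36 + C + d) = d + (-36 - C - d) = -36 - C)
1/t(-76, 307) = 1/(-36 - 1*307) = 1/(-36 - 307) = 1/(-343) = -1/343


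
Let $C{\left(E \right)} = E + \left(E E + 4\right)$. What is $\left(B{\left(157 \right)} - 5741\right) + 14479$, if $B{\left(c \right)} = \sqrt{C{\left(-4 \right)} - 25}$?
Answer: $8738 + 3 i \approx 8738.0 + 3.0 i$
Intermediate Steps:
$C{\left(E \right)} = 4 + E + E^{2}$ ($C{\left(E \right)} = E + \left(E^{2} + 4\right) = E + \left(4 + E^{2}\right) = 4 + E + E^{2}$)
$B{\left(c \right)} = 3 i$ ($B{\left(c \right)} = \sqrt{\left(4 - 4 + \left(-4\right)^{2}\right) - 25} = \sqrt{\left(4 - 4 + 16\right) - 25} = \sqrt{16 - 25} = \sqrt{-9} = 3 i$)
$\left(B{\left(157 \right)} - 5741\right) + 14479 = \left(3 i - 5741\right) + 14479 = \left(-5741 + 3 i\right) + 14479 = 8738 + 3 i$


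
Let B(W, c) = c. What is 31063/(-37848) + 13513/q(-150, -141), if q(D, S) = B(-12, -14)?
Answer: -255937453/264936 ≈ -966.04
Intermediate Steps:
q(D, S) = -14
31063/(-37848) + 13513/q(-150, -141) = 31063/(-37848) + 13513/(-14) = 31063*(-1/37848) + 13513*(-1/14) = -31063/37848 - 13513/14 = -255937453/264936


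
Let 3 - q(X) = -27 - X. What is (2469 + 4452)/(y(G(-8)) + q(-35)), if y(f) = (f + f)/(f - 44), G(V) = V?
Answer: -89973/61 ≈ -1475.0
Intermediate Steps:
q(X) = 30 + X (q(X) = 3 - (-27 - X) = 3 + (27 + X) = 30 + X)
y(f) = 2*f/(-44 + f) (y(f) = (2*f)/(-44 + f) = 2*f/(-44 + f))
(2469 + 4452)/(y(G(-8)) + q(-35)) = (2469 + 4452)/(2*(-8)/(-44 - 8) + (30 - 35)) = 6921/(2*(-8)/(-52) - 5) = 6921/(2*(-8)*(-1/52) - 5) = 6921/(4/13 - 5) = 6921/(-61/13) = 6921*(-13/61) = -89973/61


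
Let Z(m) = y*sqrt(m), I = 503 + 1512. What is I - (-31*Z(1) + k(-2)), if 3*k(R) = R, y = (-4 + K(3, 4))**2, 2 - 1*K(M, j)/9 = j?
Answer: 51059/3 ≈ 17020.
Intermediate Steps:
K(M, j) = 18 - 9*j
y = 484 (y = (-4 + (18 - 9*4))**2 = (-4 + (18 - 36))**2 = (-4 - 18)**2 = (-22)**2 = 484)
k(R) = R/3
I = 2015
Z(m) = 484*sqrt(m)
I - (-31*Z(1) + k(-2)) = 2015 - (-15004*sqrt(1) + (1/3)*(-2)) = 2015 - (-15004 - 2/3) = 2015 - 1*(-45014/3) = 2015 + 45014/3 = 51059/3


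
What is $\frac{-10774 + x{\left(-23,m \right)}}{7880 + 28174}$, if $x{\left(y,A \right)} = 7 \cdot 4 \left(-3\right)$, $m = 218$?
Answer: $- \frac{5429}{18027} \approx -0.30116$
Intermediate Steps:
$x{\left(y,A \right)} = -84$ ($x{\left(y,A \right)} = 28 \left(-3\right) = -84$)
$\frac{-10774 + x{\left(-23,m \right)}}{7880 + 28174} = \frac{-10774 - 84}{7880 + 28174} = - \frac{10858}{36054} = \left(-10858\right) \frac{1}{36054} = - \frac{5429}{18027}$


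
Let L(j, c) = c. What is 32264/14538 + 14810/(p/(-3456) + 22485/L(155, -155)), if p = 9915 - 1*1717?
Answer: -1127878979740/11481945213 ≈ -98.231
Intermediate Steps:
p = 8198 (p = 9915 - 1717 = 8198)
32264/14538 + 14810/(p/(-3456) + 22485/L(155, -155)) = 32264/14538 + 14810/(8198/(-3456) + 22485/(-155)) = 32264*(1/14538) + 14810/(8198*(-1/3456) + 22485*(-1/155)) = 16132/7269 + 14810/(-4099/1728 - 4497/31) = 16132/7269 + 14810/(-7897885/53568) = 16132/7269 + 14810*(-53568/7897885) = 16132/7269 - 158668416/1579577 = -1127878979740/11481945213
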